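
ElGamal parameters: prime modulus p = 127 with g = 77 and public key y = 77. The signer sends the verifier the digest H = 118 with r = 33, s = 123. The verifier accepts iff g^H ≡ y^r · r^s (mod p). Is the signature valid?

invalid

Left side g^H mod p:
77^2 = 5929 ≡ 87
77^4 ≡ 87^2 = 7569 ≡ 76
77^8 ≡ 76^2 = 5776 ≡ 61
77^16 ≡ 61^2 = 3721 ≡ 38
77^32 ≡ 38^2 = 1444 ≡ 47
77^64 ≡ 47^2 = 2209 ≡ 50
118 = 64 + 32 + 16 + 4 + 2, so 77^118 ≡ 50·47·38·76·87 ≡ 25 (mod 127)
Right side y^r · r^s mod p:
77^2 = 5929 ≡ 87
77^4 ≡ 87^2 = 7569 ≡ 76
77^8 ≡ 76^2 = 5776 ≡ 61
77^16 ≡ 61^2 = 3721 ≡ 38
77^32 ≡ 38^2 = 1444 ≡ 47
33 = 32 + 1, so 77^33 ≡ 47·77 ≡ 63 (mod 127)
33^2 = 1089 ≡ 73
33^4 ≡ 73^2 = 5329 ≡ 122
33^8 ≡ 122^2 = 14884 ≡ 25
33^16 ≡ 25^2 = 625 ≡ 117
33^32 ≡ 117^2 = 13689 ≡ 100
33^64 ≡ 100^2 = 10000 ≡ 94
123 = 64 + 32 + 16 + 8 + 2 + 1, so 33^123 ≡ 94·100·117·25·73·33 ≡ 95 (mod 127)
63·95 = 5985 ≡ 16 (mod 127)
25 ≠ 16, so verification fails.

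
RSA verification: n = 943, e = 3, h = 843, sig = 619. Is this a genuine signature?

sig^2 ≡ 619^2 = 383161 ≡ 303
3 = 2 + 1, so sig^3 ≡ 303·619 ≡ 843 (mod 943)
843 = h, so the signature checks out.

genuine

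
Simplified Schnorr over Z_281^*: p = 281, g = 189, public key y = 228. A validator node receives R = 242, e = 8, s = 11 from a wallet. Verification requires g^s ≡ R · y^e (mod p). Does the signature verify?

does not verify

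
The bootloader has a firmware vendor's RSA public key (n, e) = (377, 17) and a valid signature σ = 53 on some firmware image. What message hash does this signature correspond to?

339

Squares mod 377: σ^1≡53, σ^2≡170, σ^4≡248, σ^8≡53, σ^16≡170
17 = 16 + 1, so σ^17 ≡ 170·53 ≡ 339 (mod 377)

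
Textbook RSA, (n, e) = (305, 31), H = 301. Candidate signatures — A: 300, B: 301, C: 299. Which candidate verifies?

B

Candidate A: Squares mod 305: 300^1≡300, 300^2≡25, 300^4≡15, 300^8≡225, 300^16≡300; 31 = 16 + 8 + 4 + 2 + 1, so 300^31 ≡ 300·225·15·25·300 ≡ 300 (mod 305)
Candidate B: Squares mod 305: 301^1≡301, 301^2≡16, 301^4≡256, 301^8≡266, 301^16≡301; 31 = 16 + 8 + 4 + 2 + 1, so 301^31 ≡ 301·266·256·16·301 ≡ 301 (mod 305)
  → matches H = 301
Candidate C: Squares mod 305: 299^1≡299, 299^2≡36, 299^4≡76, 299^8≡286, 299^16≡56; 31 = 16 + 8 + 4 + 2 + 1, so 299^31 ≡ 56·286·76·36·299 ≡ 189 (mod 305)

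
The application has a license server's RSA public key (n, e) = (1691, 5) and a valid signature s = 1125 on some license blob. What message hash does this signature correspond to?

s^2 ≡ 1125^2 = 1265625 ≡ 757
s^4 ≡ 757^2 = 573049 ≡ 1491
5 = 4 + 1, so s^5 ≡ 1491·1125 ≡ 1594 (mod 1691)

1594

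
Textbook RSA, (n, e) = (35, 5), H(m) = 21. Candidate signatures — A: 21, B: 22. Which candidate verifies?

A

Candidate A: Squares mod 35: 21^1≡21, 21^2≡21, 21^4≡21; 5 = 4 + 1, so 21^5 ≡ 21·21 ≡ 21 (mod 35)
  → matches H(m) = 21
Candidate B: Squares mod 35: 22^1≡22, 22^2≡29, 22^4≡1; 5 = 4 + 1, so 22^5 ≡ 1·22 ≡ 22 (mod 35)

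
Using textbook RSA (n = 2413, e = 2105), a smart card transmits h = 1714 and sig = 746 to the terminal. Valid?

yes

sig^2 ≡ 746^2 = 556516 ≡ 1526
sig^4 ≡ 1526^2 = 2328676 ≡ 131
sig^8 ≡ 131^2 = 17161 ≡ 270
sig^16 ≡ 270^2 = 72900 ≡ 510
sig^32 ≡ 510^2 = 260100 ≡ 1909
sig^64 ≡ 1909^2 = 3644281 ≡ 651
sig^128 ≡ 651^2 = 423801 ≡ 1526
sig^256 ≡ 1526^2 = 2328676 ≡ 131
sig^512 ≡ 131^2 = 17161 ≡ 270
sig^1024 ≡ 270^2 = 72900 ≡ 510
sig^2048 ≡ 510^2 = 260100 ≡ 1909
2105 = 2048 + 32 + 16 + 8 + 1, so sig^2105 ≡ 1909·1909·510·270·746 ≡ 1714 (mod 2413)
sig^2105 mod 2413 = 1714 matches h.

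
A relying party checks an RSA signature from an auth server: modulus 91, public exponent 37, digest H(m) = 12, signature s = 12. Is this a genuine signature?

genuine

s^2 ≡ 12^2 = 144 ≡ 53
s^4 ≡ 53^2 = 2809 ≡ 79
s^8 ≡ 79^2 = 6241 ≡ 53
s^16 ≡ 53^2 = 2809 ≡ 79
s^32 ≡ 79^2 = 6241 ≡ 53
37 = 32 + 4 + 1, so s^37 ≡ 53·79·12 ≡ 12 (mod 91)
s^37 mod 91 = 12 matches H(m).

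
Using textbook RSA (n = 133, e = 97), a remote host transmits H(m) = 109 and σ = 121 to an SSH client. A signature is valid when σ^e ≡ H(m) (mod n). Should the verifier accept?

reject

σ^97 mod 133 = 121
The recovered value 121 does not match the digest 109.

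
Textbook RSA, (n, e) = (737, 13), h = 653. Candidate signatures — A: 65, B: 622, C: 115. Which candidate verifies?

C

Candidate A: Squares mod 737: 65^1≡65, 65^2≡540, 65^4≡485, 65^8≡122; 13 = 8 + 4 + 1, so 65^13 ≡ 122·485·65 ≡ 384 (mod 737)
Candidate B: Squares mod 737: 622^1≡622, 622^2≡696, 622^4≡207, 622^8≡103; 13 = 8 + 4 + 1, so 622^13 ≡ 103·207·622 ≡ 84 (mod 737)
Candidate C: Squares mod 737: 115^1≡115, 115^2≡696, 115^4≡207, 115^8≡103; 13 = 8 + 4 + 1, so 115^13 ≡ 103·207·115 ≡ 653 (mod 737)
  → matches h = 653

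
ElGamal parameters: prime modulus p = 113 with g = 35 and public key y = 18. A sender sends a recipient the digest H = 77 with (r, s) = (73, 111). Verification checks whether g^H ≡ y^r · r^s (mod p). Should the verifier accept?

Left side g^H mod p:
35^2 = 1225 ≡ 95
35^4 ≡ 95^2 = 9025 ≡ 98
35^8 ≡ 98^2 = 9604 ≡ 112
35^16 ≡ 112^2 = 12544 ≡ 1
35^32 ≡ 1^2 = 1
35^64 ≡ 1^2 = 1
77 = 64 + 8 + 4 + 1, so 35^77 ≡ 1·112·98·35 ≡ 73 (mod 113)
Right side y^r · r^s mod p:
18^2 = 324 ≡ 98
18^4 ≡ 98^2 = 9604 ≡ 112
18^8 ≡ 112^2 = 12544 ≡ 1
18^16 ≡ 1^2 = 1
18^32 ≡ 1^2 = 1
18^64 ≡ 1^2 = 1
73 = 64 + 8 + 1, so 18^73 ≡ 1·1·18 ≡ 18 (mod 113)
73^2 = 5329 ≡ 18
73^4 ≡ 18^2 = 324 ≡ 98
73^8 ≡ 98^2 = 9604 ≡ 112
73^16 ≡ 112^2 = 12544 ≡ 1
73^32 ≡ 1^2 = 1
73^64 ≡ 1^2 = 1
111 = 64 + 32 + 8 + 4 + 2 + 1, so 73^111 ≡ 1·1·112·98·18·73 ≡ 48 (mod 113)
18·48 = 864 ≡ 73 (mod 113)
73 ≡ 73 (mod 113), so the signature is genuine.

accept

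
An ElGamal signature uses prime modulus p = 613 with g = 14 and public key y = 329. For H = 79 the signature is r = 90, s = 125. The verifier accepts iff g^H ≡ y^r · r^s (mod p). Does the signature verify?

does not verify

Left side g^H mod p:
14^2 = 196
14^4 ≡ 196^2 = 38416 ≡ 410
14^8 ≡ 410^2 = 168100 ≡ 138
14^16 ≡ 138^2 = 19044 ≡ 41
14^32 ≡ 41^2 = 1681 ≡ 455
14^64 ≡ 455^2 = 207025 ≡ 444
79 = 64 + 8 + 4 + 2 + 1, so 14^79 ≡ 444·138·410·196·14 ≡ 337 (mod 613)
Right side y^r · r^s mod p:
329^2 = 108241 ≡ 353
329^4 ≡ 353^2 = 124609 ≡ 170
329^8 ≡ 170^2 = 28900 ≡ 89
329^16 ≡ 89^2 = 7921 ≡ 565
329^32 ≡ 565^2 = 319225 ≡ 465
329^64 ≡ 465^2 = 216225 ≡ 449
90 = 64 + 16 + 8 + 2, so 329^90 ≡ 449·565·89·353 ≡ 387 (mod 613)
90^2 = 8100 ≡ 131
90^4 ≡ 131^2 = 17161 ≡ 610
90^8 ≡ 610^2 = 372100 ≡ 9
90^16 ≡ 9^2 = 81
90^32 ≡ 81^2 = 6561 ≡ 431
90^64 ≡ 431^2 = 185761 ≡ 22
125 = 64 + 32 + 16 + 8 + 4 + 1, so 90^125 ≡ 22·431·81·9·610·90 ≡ 192 (mod 613)
387·192 = 74304 ≡ 131 (mod 613)
337 ≠ 131, so verification fails.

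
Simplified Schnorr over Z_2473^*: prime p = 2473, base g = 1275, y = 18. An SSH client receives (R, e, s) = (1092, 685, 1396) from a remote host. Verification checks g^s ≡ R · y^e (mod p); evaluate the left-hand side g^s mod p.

Squares mod 2473: 1275^1≡1275, 1275^2≡864, 1275^4≡2123, 1275^8≡1323, 1275^16≡1918, 1275^32≡1373, 1275^64≡703, 1275^128≡2082, 1275^256≡2028, 1275^512≡185, 1275^1024≡2076
1396 = 1024 + 256 + 64 + 32 + 16 + 4, so 1275^1396 ≡ 2076·2028·703·1373·1918·2123 ≡ 2271 (mod 2473)

2271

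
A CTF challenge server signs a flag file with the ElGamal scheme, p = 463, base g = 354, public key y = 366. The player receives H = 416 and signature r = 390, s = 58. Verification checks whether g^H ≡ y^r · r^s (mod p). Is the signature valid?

Left side g^H mod p:
Squares mod 463: 354^1≡354, 354^2≡306, 354^4≡110, 354^8≡62, 354^16≡140, 354^32≡154, 354^64≡103, 354^128≡423, 354^256≡211
416 = 256 + 128 + 32, so 354^416 ≡ 211·423·154 ≡ 344 (mod 463)
Right side y^r · r^s mod p:
Squares mod 463: 366^1≡366, 366^2≡149, 366^4≡440, 366^8≡66, 366^16≡189, 366^32≡70, 366^64≡270, 366^128≡209, 366^256≡159
390 = 256 + 128 + 4 + 2, so 366^390 ≡ 159·209·440·149 ≡ 84 (mod 463)
Squares mod 463: 390^1≡390, 390^2≡236, 390^4≡136, 390^8≡439, 390^16≡113, 390^32≡268
58 = 32 + 16 + 8 + 2, so 390^58 ≡ 268·113·439·236 ≡ 423 (mod 463)
84·423 = 35532 ≡ 344 (mod 463)
344 ≡ 344 (mod 463), so the signature is genuine.

valid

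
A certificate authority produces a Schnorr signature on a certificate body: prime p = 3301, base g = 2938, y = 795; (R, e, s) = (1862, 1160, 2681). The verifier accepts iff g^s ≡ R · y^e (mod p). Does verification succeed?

passes

g^s mod p:
2938^2 = 8631844 ≡ 3030
2938^4 ≡ 3030^2 = 9180900 ≡ 819
2938^8 ≡ 819^2 = 670761 ≡ 658
2938^16 ≡ 658^2 = 432964 ≡ 533
2938^32 ≡ 533^2 = 284089 ≡ 203
2938^64 ≡ 203^2 = 41209 ≡ 1597
2938^128 ≡ 1597^2 = 2550409 ≡ 2037
2938^256 ≡ 2037^2 = 4149369 ≡ 12
2938^512 ≡ 12^2 = 144
2938^1024 ≡ 144^2 = 20736 ≡ 930
2938^2048 ≡ 930^2 = 864900 ≡ 38
2681 = 2048 + 512 + 64 + 32 + 16 + 8 + 1, so 2938^2681 ≡ 38·144·1597·203·533·658·2938 ≡ 1206 (mod 3301)
R · y^e mod p:
795^2 = 632025 ≡ 1534
795^4 ≡ 1534^2 = 2353156 ≡ 2844
795^8 ≡ 2844^2 = 8088336 ≡ 886
795^16 ≡ 886^2 = 784996 ≡ 2659
795^32 ≡ 2659^2 = 7070281 ≡ 2840
795^64 ≡ 2840^2 = 8065600 ≡ 1257
795^128 ≡ 1257^2 = 1580049 ≡ 2171
795^256 ≡ 2171^2 = 4713241 ≡ 2714
795^512 ≡ 2714^2 = 7365796 ≡ 1265
795^1024 ≡ 1265^2 = 1600225 ≡ 2541
1160 = 1024 + 128 + 8, so 795^1160 ≡ 2541·2171·886 ≡ 3096 (mod 3301)
1862·3096 = 5764752 ≡ 1206 (mod 3301)
1206 ≡ 1206 (mod 3301); signature holds.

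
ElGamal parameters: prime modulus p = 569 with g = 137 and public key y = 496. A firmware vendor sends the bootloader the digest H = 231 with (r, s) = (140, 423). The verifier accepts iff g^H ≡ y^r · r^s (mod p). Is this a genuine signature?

Left side g^H mod p:
Squares mod 569: 137^1≡137, 137^2≡561, 137^4≡64, 137^8≡113, 137^16≡251, 137^32≡411, 137^64≡497, 137^128≡63
231 = 128 + 64 + 32 + 4 + 2 + 1, so 137^231 ≡ 63·497·411·64·561·137 ≡ 303 (mod 569)
Right side y^r · r^s mod p:
Squares mod 569: 496^1≡496, 496^2≡208, 496^4≡20, 496^8≡400, 496^16≡111, 496^32≡372, 496^64≡117, 496^128≡33
140 = 128 + 8 + 4, so 496^140 ≡ 33·400·20 ≡ 553 (mod 569)
Squares mod 569: 140^1≡140, 140^2≡254, 140^4≡219, 140^8≡165, 140^16≡482, 140^32≡172, 140^64≡565, 140^128≡16, 140^256≡256
423 = 256 + 128 + 32 + 4 + 2 + 1, so 140^423 ≡ 256·16·172·219·254·140 ≡ 228 (mod 569)
553·228 = 126084 ≡ 335 (mod 569)
303 ≠ 335, so verification fails.

forged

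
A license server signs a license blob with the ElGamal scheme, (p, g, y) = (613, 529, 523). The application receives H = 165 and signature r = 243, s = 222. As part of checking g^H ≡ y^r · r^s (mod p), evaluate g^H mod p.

28

529^2 = 279841 ≡ 313
529^4 ≡ 313^2 = 97969 ≡ 502
529^8 ≡ 502^2 = 252004 ≡ 61
529^16 ≡ 61^2 = 3721 ≡ 43
529^32 ≡ 43^2 = 1849 ≡ 10
529^64 ≡ 10^2 = 100
529^128 ≡ 100^2 = 10000 ≡ 192
165 = 128 + 32 + 4 + 1, so 529^165 ≡ 192·10·502·529 ≡ 28 (mod 613)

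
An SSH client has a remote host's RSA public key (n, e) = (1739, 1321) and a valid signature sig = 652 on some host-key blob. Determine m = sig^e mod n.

1392

sig^1321 mod 1739 = 1392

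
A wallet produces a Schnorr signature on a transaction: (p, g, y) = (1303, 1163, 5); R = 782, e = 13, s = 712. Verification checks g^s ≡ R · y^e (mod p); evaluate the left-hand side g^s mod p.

121

1163^2 = 1352569 ≡ 55
1163^4 ≡ 55^2 = 3025 ≡ 419
1163^8 ≡ 419^2 = 175561 ≡ 959
1163^16 ≡ 959^2 = 919681 ≡ 1066
1163^32 ≡ 1066^2 = 1136356 ≡ 140
1163^64 ≡ 140^2 = 19600 ≡ 55
1163^128 ≡ 55^2 = 3025 ≡ 419
1163^256 ≡ 419^2 = 175561 ≡ 959
1163^512 ≡ 959^2 = 919681 ≡ 1066
712 = 512 + 128 + 64 + 8, so 1163^712 ≡ 1066·419·55·959 ≡ 121 (mod 1303)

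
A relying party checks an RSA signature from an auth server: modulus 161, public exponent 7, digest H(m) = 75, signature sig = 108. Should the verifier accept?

reject

sig^2 ≡ 108^2 = 11664 ≡ 72
sig^4 ≡ 72^2 = 5184 ≡ 32
7 = 4 + 2 + 1, so sig^7 ≡ 32·72·108 ≡ 87 (mod 161)
87 ≠ 75, so verification fails.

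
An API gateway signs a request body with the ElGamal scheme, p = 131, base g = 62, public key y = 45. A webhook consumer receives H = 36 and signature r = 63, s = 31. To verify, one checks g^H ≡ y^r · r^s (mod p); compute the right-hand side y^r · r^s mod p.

84

Squares mod 131: 45^1≡45, 45^2≡60, 45^4≡63, 45^8≡39, 45^16≡80, 45^32≡112
63 = 32 + 16 + 8 + 4 + 2 + 1, so 45^63 ≡ 112·80·39·63·60·45 ≡ 107 (mod 131)
Squares mod 131: 63^1≡63, 63^2≡39, 63^4≡80, 63^8≡112, 63^16≡99
31 = 16 + 8 + 4 + 2 + 1, so 63^31 ≡ 99·112·80·39·63 ≡ 62 (mod 131)
y^r · r^s ≡ 107·62 = 6634 ≡ 84 (mod 131)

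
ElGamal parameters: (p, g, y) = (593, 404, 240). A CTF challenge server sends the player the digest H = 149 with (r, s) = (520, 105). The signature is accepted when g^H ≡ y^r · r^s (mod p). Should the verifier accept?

reject

Left side g^H mod p:
404^2 = 163216 ≡ 141
404^4 ≡ 141^2 = 19881 ≡ 312
404^8 ≡ 312^2 = 97344 ≡ 92
404^16 ≡ 92^2 = 8464 ≡ 162
404^32 ≡ 162^2 = 26244 ≡ 152
404^64 ≡ 152^2 = 23104 ≡ 570
404^128 ≡ 570^2 = 324900 ≡ 529
149 = 128 + 16 + 4 + 1, so 404^149 ≡ 529·162·312·404 ≡ 189 (mod 593)
Right side y^r · r^s mod p:
240^2 = 57600 ≡ 79
240^4 ≡ 79^2 = 6241 ≡ 311
240^8 ≡ 311^2 = 96721 ≡ 62
240^16 ≡ 62^2 = 3844 ≡ 286
240^32 ≡ 286^2 = 81796 ≡ 555
240^64 ≡ 555^2 = 308025 ≡ 258
240^128 ≡ 258^2 = 66564 ≡ 148
240^256 ≡ 148^2 = 21904 ≡ 556
240^512 ≡ 556^2 = 309136 ≡ 183
520 = 512 + 8, so 240^520 ≡ 183·62 ≡ 79 (mod 593)
520^2 = 270400 ≡ 585
520^4 ≡ 585^2 = 342225 ≡ 64
520^8 ≡ 64^2 = 4096 ≡ 538
520^16 ≡ 538^2 = 289444 ≡ 60
520^32 ≡ 60^2 = 3600 ≡ 42
520^64 ≡ 42^2 = 1764 ≡ 578
105 = 64 + 32 + 8 + 1, so 520^105 ≡ 578·42·538·520 ≡ 288 (mod 593)
79·288 = 22752 ≡ 218 (mod 593)
189 ≠ 218, so verification fails.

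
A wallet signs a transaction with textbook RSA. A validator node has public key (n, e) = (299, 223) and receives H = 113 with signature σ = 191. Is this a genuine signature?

genuine

Squares mod 299: σ^1≡191, σ^2≡3, σ^4≡9, σ^8≡81, σ^16≡282, σ^32≡289, σ^64≡100, σ^128≡133
223 = 128 + 64 + 16 + 8 + 4 + 2 + 1, so σ^223 ≡ 133·100·282·81·9·3·191 ≡ 113 (mod 299)
113 = H, so the signature checks out.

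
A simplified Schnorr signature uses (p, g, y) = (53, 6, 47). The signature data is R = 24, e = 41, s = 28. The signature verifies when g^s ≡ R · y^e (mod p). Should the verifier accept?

g^s mod p:
6^2 = 36
6^4 ≡ 36^2 = 1296 ≡ 24
6^8 ≡ 24^2 = 576 ≡ 46
6^16 ≡ 46^2 = 2116 ≡ 49
28 = 16 + 8 + 4, so 6^28 ≡ 49·46·24 ≡ 36 (mod 53)
R · y^e mod p:
47^2 = 2209 ≡ 36
47^4 ≡ 36^2 = 1296 ≡ 24
47^8 ≡ 24^2 = 576 ≡ 46
47^16 ≡ 46^2 = 2116 ≡ 49
47^32 ≡ 49^2 = 2401 ≡ 16
41 = 32 + 8 + 1, so 47^41 ≡ 16·46·47 ≡ 36 (mod 53)
24·36 = 864 ≡ 16 (mod 53)
36 ≠ 16; the check fails.

reject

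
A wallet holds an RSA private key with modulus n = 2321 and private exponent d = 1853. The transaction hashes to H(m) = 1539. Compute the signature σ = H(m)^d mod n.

(H(m))^2 ≡ 1539^2 = 2368521 ≡ 1101
(H(m))^4 ≡ 1101^2 = 1212201 ≡ 639
(H(m))^8 ≡ 639^2 = 408321 ≡ 2146
(H(m))^16 ≡ 2146^2 = 4605316 ≡ 452
(H(m))^32 ≡ 452^2 = 204304 ≡ 56
(H(m))^64 ≡ 56^2 = 3136 ≡ 815
(H(m))^128 ≡ 815^2 = 664225 ≡ 419
(H(m))^256 ≡ 419^2 = 175561 ≡ 1486
(H(m))^512 ≡ 1486^2 = 2208196 ≡ 925
(H(m))^1024 ≡ 925^2 = 855625 ≡ 1497
1853 = 1024 + 512 + 256 + 32 + 16 + 8 + 4 + 1, so (H(m))^1853 ≡ 1497·925·1486·56·452·2146·639·1539 ≡ 670 (mod 2321)

670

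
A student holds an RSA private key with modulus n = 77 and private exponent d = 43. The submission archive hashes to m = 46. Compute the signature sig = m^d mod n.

Squares mod 77: m^1≡46, m^2≡37, m^4≡60, m^8≡58, m^16≡53, m^32≡37
43 = 32 + 8 + 2 + 1, so m^43 ≡ 37·58·37·46 ≡ 74 (mod 77)

74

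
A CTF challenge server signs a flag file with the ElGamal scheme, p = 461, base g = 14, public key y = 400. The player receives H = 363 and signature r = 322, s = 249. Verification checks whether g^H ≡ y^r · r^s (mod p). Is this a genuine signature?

Left side g^H mod p:
14^2 = 196
14^4 ≡ 196^2 = 38416 ≡ 153
14^8 ≡ 153^2 = 23409 ≡ 359
14^16 ≡ 359^2 = 128881 ≡ 262
14^32 ≡ 262^2 = 68644 ≡ 416
14^64 ≡ 416^2 = 173056 ≡ 181
14^128 ≡ 181^2 = 32761 ≡ 30
14^256 ≡ 30^2 = 900 ≡ 439
363 = 256 + 64 + 32 + 8 + 2 + 1, so 14^363 ≡ 439·181·416·359·196·14 ≡ 181 (mod 461)
Right side y^r · r^s mod p:
400^2 = 160000 ≡ 33
400^4 ≡ 33^2 = 1089 ≡ 167
400^8 ≡ 167^2 = 27889 ≡ 229
400^16 ≡ 229^2 = 52441 ≡ 348
400^32 ≡ 348^2 = 121104 ≡ 322
400^64 ≡ 322^2 = 103684 ≡ 420
400^128 ≡ 420^2 = 176400 ≡ 298
400^256 ≡ 298^2 = 88804 ≡ 292
322 = 256 + 64 + 2, so 400^322 ≡ 292·420·33 ≡ 1 (mod 461)
322^2 = 103684 ≡ 420
322^4 ≡ 420^2 = 176400 ≡ 298
322^8 ≡ 298^2 = 88804 ≡ 292
322^16 ≡ 292^2 = 85264 ≡ 440
322^32 ≡ 440^2 = 193600 ≡ 441
322^64 ≡ 441^2 = 194481 ≡ 400
322^128 ≡ 400^2 = 160000 ≡ 33
249 = 128 + 64 + 32 + 16 + 8 + 1, so 322^249 ≡ 33·400·441·440·292·322 ≡ 181 (mod 461)
1·181 = 181 ≡ 181 (mod 461)
181 ≡ 181 (mod 461), so the signature is genuine.

genuine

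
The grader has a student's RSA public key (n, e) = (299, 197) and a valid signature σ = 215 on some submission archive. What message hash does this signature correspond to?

141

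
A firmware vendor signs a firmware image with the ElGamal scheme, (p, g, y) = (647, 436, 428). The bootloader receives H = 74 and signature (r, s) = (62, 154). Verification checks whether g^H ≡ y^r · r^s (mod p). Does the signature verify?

verifies

Left side g^H mod p:
436^2 = 190096 ≡ 525
436^4 ≡ 525^2 = 275625 ≡ 3
436^8 ≡ 3^2 = 9
436^16 ≡ 9^2 = 81
436^32 ≡ 81^2 = 6561 ≡ 91
436^64 ≡ 91^2 = 8281 ≡ 517
74 = 64 + 8 + 2, so 436^74 ≡ 517·9·525 ≡ 400 (mod 647)
Right side y^r · r^s mod p:
428^2 = 183184 ≡ 83
428^4 ≡ 83^2 = 6889 ≡ 419
428^8 ≡ 419^2 = 175561 ≡ 224
428^16 ≡ 224^2 = 50176 ≡ 357
428^32 ≡ 357^2 = 127449 ≡ 637
62 = 32 + 16 + 8 + 4 + 2, so 428^62 ≡ 637·357·224·419·83 ≡ 9 (mod 647)
62^2 = 3844 ≡ 609
62^4 ≡ 609^2 = 370881 ≡ 150
62^8 ≡ 150^2 = 22500 ≡ 502
62^16 ≡ 502^2 = 252004 ≡ 321
62^32 ≡ 321^2 = 103041 ≡ 168
62^64 ≡ 168^2 = 28224 ≡ 403
62^128 ≡ 403^2 = 162409 ≡ 12
154 = 128 + 16 + 8 + 2, so 62^154 ≡ 12·321·502·609 ≡ 332 (mod 647)
9·332 = 2988 ≡ 400 (mod 647)
400 ≡ 400 (mod 647), so the signature is genuine.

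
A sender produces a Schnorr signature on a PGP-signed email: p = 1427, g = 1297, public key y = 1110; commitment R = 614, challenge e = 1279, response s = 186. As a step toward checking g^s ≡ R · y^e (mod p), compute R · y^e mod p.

554

Squares mod 1427: 1110^1≡1110, 1110^2≡599, 1110^4≡624, 1110^8≡1232, 1110^16≡923, 1110^32≡10, 1110^64≡100, 1110^128≡11, 1110^256≡121, 1110^512≡371, 1110^1024≡649
1279 = 1024 + 128 + 64 + 32 + 16 + 8 + 4 + 2 + 1, so 1110^1279 ≡ 649·11·100·10·923·1232·624·599·1110 ≡ 396 (mod 1427)
R · y^e ≡ 614·396 = 243144 ≡ 554 (mod 1427)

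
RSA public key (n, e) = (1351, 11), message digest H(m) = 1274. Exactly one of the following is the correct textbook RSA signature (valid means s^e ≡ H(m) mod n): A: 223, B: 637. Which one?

B

Candidate A: 223^11 mod 1351 = 251
Candidate B: 637^11 mod 1351 = 1274
  → matches H(m) = 1274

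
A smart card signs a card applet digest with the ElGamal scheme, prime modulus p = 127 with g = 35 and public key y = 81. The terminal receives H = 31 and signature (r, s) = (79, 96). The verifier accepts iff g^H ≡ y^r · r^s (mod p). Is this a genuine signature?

genuine

Left side g^H mod p:
35^31 mod 127 = 15
Right side y^r · r^s mod p:
81^79 mod 127 = 124
79^96 mod 127 = 122
124·122 = 15128 ≡ 15 (mod 127)
15 ≡ 15 (mod 127), so the signature is genuine.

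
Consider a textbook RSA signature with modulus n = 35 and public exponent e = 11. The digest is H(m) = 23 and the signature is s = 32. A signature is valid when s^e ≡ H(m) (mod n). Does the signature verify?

Squares mod 35: s^1≡32, s^2≡9, s^4≡11, s^8≡16
11 = 8 + 2 + 1, so s^11 ≡ 16·9·32 ≡ 23 (mod 35)
23 = H(m), so the signature checks out.

verifies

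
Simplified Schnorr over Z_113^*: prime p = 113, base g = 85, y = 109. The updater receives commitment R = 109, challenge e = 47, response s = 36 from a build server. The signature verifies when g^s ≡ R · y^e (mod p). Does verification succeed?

passes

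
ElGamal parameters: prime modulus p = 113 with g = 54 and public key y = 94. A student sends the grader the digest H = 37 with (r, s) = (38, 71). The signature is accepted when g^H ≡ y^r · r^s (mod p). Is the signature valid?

valid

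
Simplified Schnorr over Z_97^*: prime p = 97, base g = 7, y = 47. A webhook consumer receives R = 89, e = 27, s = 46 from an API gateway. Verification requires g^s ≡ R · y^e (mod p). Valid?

no

g^s mod p:
Squares mod 97: 7^1≡7, 7^2≡49, 7^4≡73, 7^8≡91, 7^16≡36, 7^32≡35
46 = 32 + 8 + 4 + 2, so 7^46 ≡ 35·91·73·49 ≡ 95 (mod 97)
R · y^e mod p:
Squares mod 97: 47^1≡47, 47^2≡75, 47^4≡96, 47^8≡1, 47^16≡1
27 = 16 + 8 + 2 + 1, so 47^27 ≡ 1·1·75·47 ≡ 33 (mod 97)
89·33 = 2937 ≡ 27 (mod 97)
95 ≠ 27; the check fails.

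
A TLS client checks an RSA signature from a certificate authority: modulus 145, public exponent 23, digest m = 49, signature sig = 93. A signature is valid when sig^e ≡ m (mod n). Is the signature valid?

invalid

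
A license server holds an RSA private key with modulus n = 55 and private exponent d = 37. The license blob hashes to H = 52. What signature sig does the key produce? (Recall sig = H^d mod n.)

2

H^2 ≡ 52^2 = 2704 ≡ 9
H^4 ≡ 9^2 = 81 ≡ 26
H^8 ≡ 26^2 = 676 ≡ 16
H^16 ≡ 16^2 = 256 ≡ 36
H^32 ≡ 36^2 = 1296 ≡ 31
37 = 32 + 4 + 1, so H^37 ≡ 31·26·52 ≡ 2 (mod 55)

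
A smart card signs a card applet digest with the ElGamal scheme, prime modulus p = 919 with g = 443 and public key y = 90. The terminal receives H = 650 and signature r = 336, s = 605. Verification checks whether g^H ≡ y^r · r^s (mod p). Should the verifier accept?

reject

Left side g^H mod p:
443^650 mod 919 = 623
Right side y^r · r^s mod p:
90^336 mod 919 = 811
336^605 mod 919 = 710
811·710 = 575810 ≡ 516 (mod 919)
623 ≠ 516, so verification fails.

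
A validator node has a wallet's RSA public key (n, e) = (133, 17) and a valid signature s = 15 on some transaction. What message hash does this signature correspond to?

s^2 ≡ 15^2 = 225 ≡ 92
s^4 ≡ 92^2 = 8464 ≡ 85
s^8 ≡ 85^2 = 7225 ≡ 43
s^16 ≡ 43^2 = 1849 ≡ 120
17 = 16 + 1, so s^17 ≡ 120·15 ≡ 71 (mod 133)

71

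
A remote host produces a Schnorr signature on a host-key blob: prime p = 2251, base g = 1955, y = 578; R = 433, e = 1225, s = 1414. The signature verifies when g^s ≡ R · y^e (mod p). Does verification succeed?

g^s mod p:
1955^2 = 3822025 ≡ 2078
1955^4 ≡ 2078^2 = 4318084 ≡ 666
1955^8 ≡ 666^2 = 443556 ≡ 109
1955^16 ≡ 109^2 = 11881 ≡ 626
1955^32 ≡ 626^2 = 391876 ≡ 202
1955^64 ≡ 202^2 = 40804 ≡ 286
1955^128 ≡ 286^2 = 81796 ≡ 760
1955^256 ≡ 760^2 = 577600 ≡ 1344
1955^512 ≡ 1344^2 = 1806336 ≡ 1034
1955^1024 ≡ 1034^2 = 1069156 ≡ 2182
1414 = 1024 + 256 + 128 + 4 + 2, so 1955^1414 ≡ 2182·1344·760·666·2078 ≡ 1999 (mod 2251)
R · y^e mod p:
578^2 = 334084 ≡ 936
578^4 ≡ 936^2 = 876096 ≡ 457
578^8 ≡ 457^2 = 208849 ≡ 1757
578^16 ≡ 1757^2 = 3087049 ≡ 928
578^32 ≡ 928^2 = 861184 ≡ 1302
578^64 ≡ 1302^2 = 1695204 ≡ 201
578^128 ≡ 201^2 = 40401 ≡ 2134
578^256 ≡ 2134^2 = 4553956 ≡ 183
578^512 ≡ 183^2 = 33489 ≡ 1975
578^1024 ≡ 1975^2 = 3900625 ≡ 1893
1225 = 1024 + 128 + 64 + 8 + 1, so 578^1225 ≡ 1893·2134·201·1757·578 ≡ 67 (mod 2251)
433·67 = 29011 ≡ 1999 (mod 2251)
1999 ≡ 1999 (mod 2251); signature holds.

passes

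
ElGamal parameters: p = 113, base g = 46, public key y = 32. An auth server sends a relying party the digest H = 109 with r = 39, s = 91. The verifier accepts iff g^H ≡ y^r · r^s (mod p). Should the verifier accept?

accept

Left side g^H mod p:
46^2 = 2116 ≡ 82
46^4 ≡ 82^2 = 6724 ≡ 57
46^8 ≡ 57^2 = 3249 ≡ 85
46^16 ≡ 85^2 = 7225 ≡ 106
46^32 ≡ 106^2 = 11236 ≡ 49
46^64 ≡ 49^2 = 2401 ≡ 28
109 = 64 + 32 + 8 + 4 + 1, so 46^109 ≡ 28·49·85·57·46 ≡ 92 (mod 113)
Right side y^r · r^s mod p:
32^2 = 1024 ≡ 7
32^4 ≡ 7^2 = 49
32^8 ≡ 49^2 = 2401 ≡ 28
32^16 ≡ 28^2 = 784 ≡ 106
32^32 ≡ 106^2 = 11236 ≡ 49
39 = 32 + 4 + 2 + 1, so 32^39 ≡ 49·49·7·32 ≡ 57 (mod 113)
39^2 = 1521 ≡ 52
39^4 ≡ 52^2 = 2704 ≡ 105
39^8 ≡ 105^2 = 11025 ≡ 64
39^16 ≡ 64^2 = 4096 ≡ 28
39^32 ≡ 28^2 = 784 ≡ 106
39^64 ≡ 106^2 = 11236 ≡ 49
91 = 64 + 16 + 8 + 2 + 1, so 39^91 ≡ 49·28·64·52·39 ≡ 71 (mod 113)
57·71 = 4047 ≡ 92 (mod 113)
92 ≡ 92 (mod 113), so the signature is genuine.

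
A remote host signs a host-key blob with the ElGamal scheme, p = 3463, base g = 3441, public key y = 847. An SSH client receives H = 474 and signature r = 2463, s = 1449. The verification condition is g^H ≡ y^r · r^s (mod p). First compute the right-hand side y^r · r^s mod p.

533

847^2 = 717409 ≡ 568
847^4 ≡ 568^2 = 322624 ≡ 565
847^8 ≡ 565^2 = 319225 ≡ 629
847^16 ≡ 629^2 = 395641 ≡ 859
847^32 ≡ 859^2 = 737881 ≡ 262
847^64 ≡ 262^2 = 68644 ≡ 2847
847^128 ≡ 2847^2 = 8105409 ≡ 1989
847^256 ≡ 1989^2 = 3956121 ≡ 1375
847^512 ≡ 1375^2 = 1890625 ≡ 3290
847^1024 ≡ 3290^2 = 10824100 ≡ 2225
847^2048 ≡ 2225^2 = 4950625 ≡ 1998
2463 = 2048 + 256 + 128 + 16 + 8 + 4 + 2 + 1, so 847^2463 ≡ 1998·1375·1989·859·629·565·568·847 ≡ 2402 (mod 3463)
2463^2 = 6066369 ≡ 2656
2463^4 ≡ 2656^2 = 7054336 ≡ 205
2463^8 ≡ 205^2 = 42025 ≡ 469
2463^16 ≡ 469^2 = 219961 ≡ 1792
2463^32 ≡ 1792^2 = 3211264 ≡ 1063
2463^64 ≡ 1063^2 = 1129969 ≡ 1031
2463^128 ≡ 1031^2 = 1062961 ≡ 3283
2463^256 ≡ 3283^2 = 10778089 ≡ 1233
2463^512 ≡ 1233^2 = 1520289 ≡ 32
2463^1024 ≡ 32^2 = 1024
1449 = 1024 + 256 + 128 + 32 + 8 + 1, so 2463^1449 ≡ 1024·1233·3283·1063·469·2463 ≡ 587 (mod 3463)
y^r · r^s ≡ 2402·587 = 1409974 ≡ 533 (mod 3463)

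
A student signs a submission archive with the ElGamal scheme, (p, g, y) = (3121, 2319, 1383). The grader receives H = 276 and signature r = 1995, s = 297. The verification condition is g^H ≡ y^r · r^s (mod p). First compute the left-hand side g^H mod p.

Squares mod 3121: 2319^1≡2319, 2319^2≡278, 2319^4≡2380, 2319^8≡2906, 2319^16≡2531, 2319^32≡1669, 2319^64≡1629, 2319^128≡791, 2319^256≡1481
276 = 256 + 16 + 4, so 2319^276 ≡ 1481·2531·2380 ≡ 1972 (mod 3121)

1972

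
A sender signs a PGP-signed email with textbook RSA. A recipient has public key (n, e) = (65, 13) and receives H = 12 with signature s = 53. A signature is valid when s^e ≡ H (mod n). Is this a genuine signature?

forged

s^13 mod 65 = 53
The recovered value 53 does not match the digest 12.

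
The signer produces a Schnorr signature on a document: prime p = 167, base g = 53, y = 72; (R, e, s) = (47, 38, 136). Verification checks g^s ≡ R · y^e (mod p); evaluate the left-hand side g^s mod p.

99

53^2 = 2809 ≡ 137
53^4 ≡ 137^2 = 18769 ≡ 65
53^8 ≡ 65^2 = 4225 ≡ 50
53^16 ≡ 50^2 = 2500 ≡ 162
53^32 ≡ 162^2 = 26244 ≡ 25
53^64 ≡ 25^2 = 625 ≡ 124
53^128 ≡ 124^2 = 15376 ≡ 12
136 = 128 + 8, so 53^136 ≡ 12·50 ≡ 99 (mod 167)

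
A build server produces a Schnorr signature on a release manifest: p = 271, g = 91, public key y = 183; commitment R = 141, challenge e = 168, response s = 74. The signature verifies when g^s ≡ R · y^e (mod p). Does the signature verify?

does not verify

g^s mod p:
91^2 = 8281 ≡ 151
91^4 ≡ 151^2 = 22801 ≡ 37
91^8 ≡ 37^2 = 1369 ≡ 14
91^16 ≡ 14^2 = 196
91^32 ≡ 196^2 = 38416 ≡ 205
91^64 ≡ 205^2 = 42025 ≡ 20
74 = 64 + 8 + 2, so 91^74 ≡ 20·14·151 ≡ 4 (mod 271)
R · y^e mod p:
183^2 = 33489 ≡ 156
183^4 ≡ 156^2 = 24336 ≡ 217
183^8 ≡ 217^2 = 47089 ≡ 206
183^16 ≡ 206^2 = 42436 ≡ 160
183^32 ≡ 160^2 = 25600 ≡ 126
183^64 ≡ 126^2 = 15876 ≡ 158
183^128 ≡ 158^2 = 24964 ≡ 32
168 = 128 + 32 + 8, so 183^168 ≡ 32·126·206 ≡ 248 (mod 271)
141·248 = 34968 ≡ 9 (mod 271)
4 ≠ 9; the check fails.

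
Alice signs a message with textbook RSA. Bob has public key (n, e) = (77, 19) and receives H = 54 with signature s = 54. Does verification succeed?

passes

s^2 ≡ 54^2 = 2916 ≡ 67
s^4 ≡ 67^2 = 4489 ≡ 23
s^8 ≡ 23^2 = 529 ≡ 67
s^16 ≡ 67^2 = 4489 ≡ 23
19 = 16 + 2 + 1, so s^19 ≡ 23·67·54 ≡ 54 (mod 77)
s^19 mod 77 = 54 matches H.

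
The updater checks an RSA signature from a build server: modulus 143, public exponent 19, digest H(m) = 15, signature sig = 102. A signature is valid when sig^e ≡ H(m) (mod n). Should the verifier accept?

accept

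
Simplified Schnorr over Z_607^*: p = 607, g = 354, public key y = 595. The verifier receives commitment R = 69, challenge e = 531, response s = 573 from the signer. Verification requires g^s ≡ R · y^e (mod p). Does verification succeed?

passes

g^s mod p:
354^2 = 125316 ≡ 274
354^4 ≡ 274^2 = 75076 ≡ 415
354^8 ≡ 415^2 = 172225 ≡ 444
354^16 ≡ 444^2 = 197136 ≡ 468
354^32 ≡ 468^2 = 219024 ≡ 504
354^64 ≡ 504^2 = 254016 ≡ 290
354^128 ≡ 290^2 = 84100 ≡ 334
354^256 ≡ 334^2 = 111556 ≡ 475
354^512 ≡ 475^2 = 225625 ≡ 428
573 = 512 + 32 + 16 + 8 + 4 + 1, so 354^573 ≡ 428·504·468·444·415·354 ≡ 448 (mod 607)
R · y^e mod p:
595^2 = 354025 ≡ 144
595^4 ≡ 144^2 = 20736 ≡ 98
595^8 ≡ 98^2 = 9604 ≡ 499
595^16 ≡ 499^2 = 249001 ≡ 131
595^32 ≡ 131^2 = 17161 ≡ 165
595^64 ≡ 165^2 = 27225 ≡ 517
595^128 ≡ 517^2 = 267289 ≡ 209
595^256 ≡ 209^2 = 43681 ≡ 584
595^512 ≡ 584^2 = 341056 ≡ 529
531 = 512 + 16 + 2 + 1, so 595^531 ≡ 529·131·144·595 ≡ 288 (mod 607)
69·288 = 19872 ≡ 448 (mod 607)
448 ≡ 448 (mod 607); signature holds.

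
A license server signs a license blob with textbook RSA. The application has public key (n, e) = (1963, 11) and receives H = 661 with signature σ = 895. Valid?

no

σ^2 ≡ 895^2 = 801025 ≡ 121
σ^4 ≡ 121^2 = 14641 ≡ 900
σ^8 ≡ 900^2 = 810000 ≡ 1244
11 = 8 + 2 + 1, so σ^11 ≡ 1244·121·895 ≡ 253 (mod 1963)
253 ≠ 661, so verification fails.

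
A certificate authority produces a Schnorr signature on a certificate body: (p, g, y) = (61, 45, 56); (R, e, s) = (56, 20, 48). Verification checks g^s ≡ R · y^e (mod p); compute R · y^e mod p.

9

Squares mod 61: 56^1≡56, 56^2≡25, 56^4≡15, 56^8≡42, 56^16≡56
20 = 16 + 4, so 56^20 ≡ 56·15 ≡ 47 (mod 61)
R · y^e ≡ 56·47 = 2632 ≡ 9 (mod 61)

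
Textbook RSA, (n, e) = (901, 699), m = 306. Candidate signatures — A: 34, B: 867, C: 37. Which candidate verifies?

A

Candidate A: Squares mod 901: 34^1≡34, 34^2≡255, 34^4≡153, 34^8≡884, 34^16≡289, 34^32≡629, 34^64≡102, 34^128≡493, 34^256≡680, 34^512≡187; 699 = 512 + 128 + 32 + 16 + 8 + 2 + 1, so 34^699 ≡ 187·493·629·289·884·255·34 ≡ 306 (mod 901)
  → matches m = 306
Candidate B: Squares mod 901: 867^1≡867, 867^2≡255, 867^4≡153, 867^8≡884, 867^16≡289, 867^32≡629, 867^64≡102, 867^128≡493, 867^256≡680, 867^512≡187; 699 = 512 + 128 + 32 + 16 + 8 + 2 + 1, so 867^699 ≡ 187·493·629·289·884·255·867 ≡ 595 (mod 901)
Candidate C: Squares mod 901: 37^1≡37, 37^2≡468, 37^4≡81, 37^8≡254, 37^16≡545, 37^32≡596, 37^64≡222, 37^128≡630, 37^256≡460, 37^512≡766; 699 = 512 + 128 + 32 + 16 + 8 + 2 + 1, so 37^699 ≡ 766·630·596·545·254·468·37 ≡ 7 (mod 901)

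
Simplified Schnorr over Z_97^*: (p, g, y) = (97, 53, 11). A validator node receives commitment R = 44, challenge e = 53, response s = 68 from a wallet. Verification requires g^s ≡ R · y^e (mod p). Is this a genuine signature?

genuine

g^s mod p:
Squares mod 97: 53^1≡53, 53^2≡93, 53^4≡16, 53^8≡62, 53^16≡61, 53^32≡35, 53^64≡61
68 = 64 + 4, so 53^68 ≡ 61·16 ≡ 6 (mod 97)
R · y^e mod p:
Squares mod 97: 11^1≡11, 11^2≡24, 11^4≡91, 11^8≡36, 11^16≡35, 11^32≡61
53 = 32 + 16 + 4 + 1, so 11^53 ≡ 61·35·91·11 ≡ 31 (mod 97)
44·31 = 1364 ≡ 6 (mod 97)
6 ≡ 6 (mod 97); signature holds.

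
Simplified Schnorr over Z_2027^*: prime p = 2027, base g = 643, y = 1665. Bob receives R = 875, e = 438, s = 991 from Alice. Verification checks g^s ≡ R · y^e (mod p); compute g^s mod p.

643^991 mod 2027 = 157

157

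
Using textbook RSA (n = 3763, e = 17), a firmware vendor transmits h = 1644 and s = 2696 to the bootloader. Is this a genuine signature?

forged

Squares mod 3763: s^1≡2696, s^2≡2063, s^4≡16, s^8≡256, s^16≡1565
17 = 16 + 1, so s^17 ≡ 1565·2696 ≡ 917 (mod 3763)
917 ≠ 1644, so verification fails.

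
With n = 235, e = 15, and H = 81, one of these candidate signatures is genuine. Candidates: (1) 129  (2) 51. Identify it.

2

Candidate 1: 129^2 = 16641 ≡ 191; 129^4 ≡ 191^2 = 36481 ≡ 56; 129^8 ≡ 56^2 = 3136 ≡ 81; 15 = 8 + 4 + 2 + 1, so 129^15 ≡ 81·56·191·129 ≡ 29 (mod 235)
Candidate 2: 51^2 = 2601 ≡ 16; 51^4 ≡ 16^2 = 256 ≡ 21; 51^8 ≡ 21^2 = 441 ≡ 206; 15 = 8 + 4 + 2 + 1, so 51^15 ≡ 206·21·16·51 ≡ 81 (mod 235)
  → matches H = 81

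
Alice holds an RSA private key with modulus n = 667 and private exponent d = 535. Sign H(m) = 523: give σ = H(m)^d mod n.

Squares mod 667: (H(m))^1≡523, (H(m))^2≡59, (H(m))^4≡146, (H(m))^8≡639, (H(m))^16≡117, (H(m))^32≡349, (H(m))^64≡407, (H(m))^128≡233, (H(m))^256≡262, (H(m))^512≡610
535 = 512 + 16 + 4 + 2 + 1, so (H(m))^535 ≡ 610·117·146·59·523 ≡ 204 (mod 667)

204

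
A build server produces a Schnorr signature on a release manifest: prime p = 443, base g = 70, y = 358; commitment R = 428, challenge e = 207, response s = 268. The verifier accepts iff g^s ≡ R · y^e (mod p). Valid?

yes

g^s mod p:
70^2 = 4900 ≡ 27
70^4 ≡ 27^2 = 729 ≡ 286
70^8 ≡ 286^2 = 81796 ≡ 284
70^16 ≡ 284^2 = 80656 ≡ 30
70^32 ≡ 30^2 = 900 ≡ 14
70^64 ≡ 14^2 = 196
70^128 ≡ 196^2 = 38416 ≡ 318
70^256 ≡ 318^2 = 101124 ≡ 120
268 = 256 + 8 + 4, so 70^268 ≡ 120·284·286 ≡ 437 (mod 443)
R · y^e mod p:
358^2 = 128164 ≡ 137
358^4 ≡ 137^2 = 18769 ≡ 163
358^8 ≡ 163^2 = 26569 ≡ 432
358^16 ≡ 432^2 = 186624 ≡ 121
358^32 ≡ 121^2 = 14641 ≡ 22
358^64 ≡ 22^2 = 484 ≡ 41
358^128 ≡ 41^2 = 1681 ≡ 352
207 = 128 + 64 + 8 + 4 + 2 + 1, so 358^207 ≡ 352·41·432·163·137·358 ≡ 89 (mod 443)
428·89 = 38092 ≡ 437 (mod 443)
437 ≡ 437 (mod 443); signature holds.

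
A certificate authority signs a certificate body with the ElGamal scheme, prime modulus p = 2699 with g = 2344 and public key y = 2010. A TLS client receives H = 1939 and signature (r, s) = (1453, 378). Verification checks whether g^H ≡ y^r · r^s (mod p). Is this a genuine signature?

Left side g^H mod p:
Squares mod 2699: 2344^1≡2344, 2344^2≡1871, 2344^4≡38, 2344^8≡1444, 2344^16≡1508, 2344^32≡1506, 2344^64≡876, 2344^128≡860, 2344^256≡74, 2344^512≡78, 2344^1024≡686
1939 = 1024 + 512 + 256 + 128 + 16 + 2 + 1, so 2344^1939 ≡ 686·78·74·860·1508·1871·2344 ≡ 650 (mod 2699)
Right side y^r · r^s mod p:
Squares mod 2699: 2010^1≡2010, 2010^2≡2396, 2010^4≡43, 2010^8≡1849, 2010^16≡1867, 2010^32≡1280, 2010^64≡107, 2010^128≡653, 2010^256≡2666, 2010^512≡1089, 2010^1024≡1060
1453 = 1024 + 256 + 128 + 32 + 8 + 4 + 1, so 2010^1453 ≡ 1060·2666·653·1280·1849·43·2010 ≡ 2666 (mod 2699)
Squares mod 2699: 1453^1≡1453, 1453^2≡591, 1453^4≡1110, 1453^8≡1356, 1453^16≡717, 1453^32≡1279, 1453^64≡247, 1453^128≡1631, 1453^256≡1646
378 = 256 + 64 + 32 + 16 + 8 + 2, so 1453^378 ≡ 1646·247·1279·717·1356·591 ≡ 841 (mod 2699)
2666·841 = 2242106 ≡ 1936 (mod 2699)
650 ≠ 1936, so verification fails.

forged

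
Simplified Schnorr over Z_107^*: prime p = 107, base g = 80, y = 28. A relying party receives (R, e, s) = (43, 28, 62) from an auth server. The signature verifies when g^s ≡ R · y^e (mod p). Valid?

g^s mod p:
80^62 mod 107 = 89
R · y^e mod p:
28^28 mod 107 = 25
43·25 = 1075 ≡ 5 (mod 107)
89 ≠ 5; the check fails.

no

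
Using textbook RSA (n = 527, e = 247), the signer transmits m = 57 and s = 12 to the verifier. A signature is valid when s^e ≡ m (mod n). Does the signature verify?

Squares mod 527: s^1≡12, s^2≡144, s^4≡183, s^8≡288, s^16≡205, s^32≡392, s^64≡307, s^128≡443
247 = 128 + 64 + 32 + 16 + 4 + 2 + 1, so s^247 ≡ 443·307·392·205·183·144·12 ≡ 24 (mod 527)
s^247 mod 527 = 24, but m = 57.

does not verify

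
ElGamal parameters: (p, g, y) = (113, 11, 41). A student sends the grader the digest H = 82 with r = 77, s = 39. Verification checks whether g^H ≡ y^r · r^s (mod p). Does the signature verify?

verifies

Left side g^H mod p:
11^82 mod 113 = 14
Right side y^r · r^s mod p:
41^77 mod 113 = 95
77^39 mod 113 = 62
95·62 = 5890 ≡ 14 (mod 113)
14 ≡ 14 (mod 113), so the signature is genuine.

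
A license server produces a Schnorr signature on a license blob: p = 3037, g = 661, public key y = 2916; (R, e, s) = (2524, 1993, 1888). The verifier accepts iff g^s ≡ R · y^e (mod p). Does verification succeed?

fails

g^s mod p:
661^2 = 436921 ≡ 2630
661^4 ≡ 2630^2 = 6916900 ≡ 1651
661^8 ≡ 1651^2 = 2725801 ≡ 1612
661^16 ≡ 1612^2 = 2598544 ≡ 1909
661^32 ≡ 1909^2 = 3644281 ≡ 2918
661^64 ≡ 2918^2 = 8514724 ≡ 2013
661^128 ≡ 2013^2 = 4052169 ≡ 811
661^256 ≡ 811^2 = 657721 ≡ 1729
661^512 ≡ 1729^2 = 2989441 ≡ 1033
661^1024 ≡ 1033^2 = 1067089 ≡ 1102
1888 = 1024 + 512 + 256 + 64 + 32, so 661^1888 ≡ 1102·1033·1729·2013·2918 ≡ 2510 (mod 3037)
R · y^e mod p:
2916^2 = 8503056 ≡ 2493
2916^4 ≡ 2493^2 = 6215049 ≡ 1347
2916^8 ≡ 1347^2 = 1814409 ≡ 1320
2916^16 ≡ 1320^2 = 1742400 ≡ 2199
2916^32 ≡ 2199^2 = 4835601 ≡ 697
2916^64 ≡ 697^2 = 485809 ≡ 2926
2916^128 ≡ 2926^2 = 8561476 ≡ 173
2916^256 ≡ 173^2 = 29929 ≡ 2596
2916^512 ≡ 2596^2 = 6739216 ≡ 113
2916^1024 ≡ 113^2 = 12769 ≡ 621
1993 = 1024 + 512 + 256 + 128 + 64 + 8 + 1, so 2916^1993 ≡ 621·113·2596·173·2926·1320·2916 ≡ 2892 (mod 3037)
2524·2892 = 7299408 ≡ 1497 (mod 3037)
2510 ≠ 1497; the check fails.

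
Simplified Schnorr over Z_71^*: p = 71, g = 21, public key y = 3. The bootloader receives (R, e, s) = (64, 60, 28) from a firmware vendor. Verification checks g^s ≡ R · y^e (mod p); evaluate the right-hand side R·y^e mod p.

25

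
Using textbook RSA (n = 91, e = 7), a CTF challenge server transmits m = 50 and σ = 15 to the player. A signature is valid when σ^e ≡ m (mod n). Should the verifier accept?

accept

Squares mod 91: σ^1≡15, σ^2≡43, σ^4≡29
7 = 4 + 2 + 1, so σ^7 ≡ 29·43·15 ≡ 50 (mod 91)
50 = m, so the signature checks out.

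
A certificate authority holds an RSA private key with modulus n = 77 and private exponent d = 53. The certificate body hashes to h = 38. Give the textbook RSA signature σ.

26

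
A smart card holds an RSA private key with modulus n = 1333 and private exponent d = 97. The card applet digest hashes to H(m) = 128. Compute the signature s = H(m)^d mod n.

(H(m))^2 ≡ 128^2 = 16384 ≡ 388
(H(m))^4 ≡ 388^2 = 150544 ≡ 1248
(H(m))^8 ≡ 1248^2 = 1557504 ≡ 560
(H(m))^16 ≡ 560^2 = 313600 ≡ 345
(H(m))^32 ≡ 345^2 = 119025 ≡ 388
(H(m))^64 ≡ 388^2 = 150544 ≡ 1248
97 = 64 + 32 + 1, so (H(m))^97 ≡ 1248·388·128 ≡ 171 (mod 1333)

171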